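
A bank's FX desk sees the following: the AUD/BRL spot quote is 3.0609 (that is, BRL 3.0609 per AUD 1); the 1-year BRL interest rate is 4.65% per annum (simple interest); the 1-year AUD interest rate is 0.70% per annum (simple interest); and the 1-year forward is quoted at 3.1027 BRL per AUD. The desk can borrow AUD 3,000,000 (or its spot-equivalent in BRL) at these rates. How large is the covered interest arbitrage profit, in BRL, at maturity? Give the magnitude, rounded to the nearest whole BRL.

T = 1 year.
Route A — deposit AUD, sell forward: 3,000,000 × 1.007000 × 3.1027 = BRL 9,373,256.70.
Route B — convert at spot, deposit BRL: 3,000,000 × 3.0609 × 1.046500 = BRL 9,609,695.55.
The quoted forward undervalues AUD, so borrow AUD, convert to BRL at spot, deposit the BRL at 4.65%, and buy AUD forward at 3.1027 to cover the loan.
Arbitrage profit = |9,373,256.70 − 9,609,695.55| = BRL 236,439.

BRL 236,439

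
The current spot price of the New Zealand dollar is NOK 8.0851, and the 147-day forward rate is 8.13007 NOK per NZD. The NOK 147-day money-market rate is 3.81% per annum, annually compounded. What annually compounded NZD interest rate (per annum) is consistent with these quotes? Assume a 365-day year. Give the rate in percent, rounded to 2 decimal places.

T = 147/365 years.
CIP gives F = S · g_NOK/g_NZD, so g_NOK/g_NZD = 8.13007/8.0851 = 1.0055621.
NOK growth factor: (1 + 0.0381)^(147/365) = 1.0151733.
That pins the NZD growth at 1.009558.
Annualise: 1.009558^(365/147) − 1 = 0.023901 = 2.39%.

2.39%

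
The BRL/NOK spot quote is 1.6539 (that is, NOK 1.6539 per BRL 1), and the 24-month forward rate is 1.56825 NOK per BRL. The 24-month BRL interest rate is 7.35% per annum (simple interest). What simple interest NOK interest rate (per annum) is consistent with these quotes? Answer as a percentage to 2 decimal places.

4.38%

T = 2 years.
F/S = 1.56825/1.6539 = 0.9482133 = (growth of NOK) / (growth of BRL).
BRL growth factor: 1 + 0.0735×2 = 1.147000.
Hence g_NOK = 1.0876007.
r = (1.0876007 − 1)/2 = 0.043800 → 4.38%.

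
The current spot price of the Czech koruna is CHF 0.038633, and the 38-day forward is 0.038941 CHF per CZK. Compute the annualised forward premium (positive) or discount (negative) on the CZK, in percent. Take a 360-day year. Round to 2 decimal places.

+7.55%

T = 38/360 years.
(F − S)/S = (0.038941 − 0.038633)/0.038633 = 0.0079725.
×(1/T) gives 7.55% p.a.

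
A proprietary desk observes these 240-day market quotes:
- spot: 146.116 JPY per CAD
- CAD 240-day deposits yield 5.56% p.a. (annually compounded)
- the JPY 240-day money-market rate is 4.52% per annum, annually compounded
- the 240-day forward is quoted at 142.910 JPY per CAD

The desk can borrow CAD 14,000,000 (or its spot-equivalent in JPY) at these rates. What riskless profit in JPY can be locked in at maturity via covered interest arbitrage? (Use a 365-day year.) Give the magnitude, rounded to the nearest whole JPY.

T = 240/365 years.
Invest the CAD and cover forward: 14,000,000 × 1.036219231298 × 142.910 = JPY 2,073,205,264.83.
Convert at spot and invest in JPY: 14,000,000 × 146.116 × 1.02949505217 = JPY 2,105,959,786.60.
The quoted forward undervalues CAD, so borrow CAD, convert to JPY at spot, deposit the JPY at 4.52%, and buy CAD forward at 142.910 to cover the loan.
The gap between the two covered legs is JPY 32,754,522.

JPY 32,754,522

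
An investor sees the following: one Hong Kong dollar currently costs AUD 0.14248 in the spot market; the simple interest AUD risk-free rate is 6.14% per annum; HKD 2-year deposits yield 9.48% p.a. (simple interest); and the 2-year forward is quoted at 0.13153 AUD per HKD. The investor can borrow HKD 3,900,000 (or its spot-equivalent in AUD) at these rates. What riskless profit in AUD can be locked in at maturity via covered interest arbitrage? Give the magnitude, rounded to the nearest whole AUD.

AUD 13,683

T = 2 years.
Invest the HKD and cover forward: 3,900,000 × 1.189600 × 0.13153 = AUD 610,225.54.
Convert at spot and invest in AUD: 3,900,000 × 0.14248 × 1.122800 = AUD 623,908.52.
The quoted forward undervalues HKD, so borrow HKD, convert to AUD at spot, deposit the AUD at 6.14%, and buy HKD forward at 0.13153 to cover the loan.
The gap between the two covered legs is AUD 13,683.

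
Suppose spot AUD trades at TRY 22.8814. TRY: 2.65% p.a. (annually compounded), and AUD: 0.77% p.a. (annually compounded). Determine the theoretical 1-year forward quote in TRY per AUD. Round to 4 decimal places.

T = 1 year.
TRY accumulates by (1 + 0.0265)^1 = 1.026500.
AUD accumulates by (1 + 0.0077)^1 = 1.007700.
CIP: F = S · (grow TRY)/(grow AUD) = 22.8814 × 1.026500/1.007700 = 23.308283 TRY per AUD.

23.3083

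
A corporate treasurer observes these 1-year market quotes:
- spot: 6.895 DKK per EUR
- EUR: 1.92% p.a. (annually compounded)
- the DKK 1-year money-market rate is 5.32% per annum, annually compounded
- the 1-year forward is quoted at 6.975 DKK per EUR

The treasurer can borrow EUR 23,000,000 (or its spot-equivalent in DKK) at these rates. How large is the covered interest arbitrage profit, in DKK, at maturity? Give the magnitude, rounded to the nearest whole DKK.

T = 1 year.
Keep in EUR, deliver into the forward: 23,000,000·1.019200·6.975 = DKK 163,505,160.00.
Swap to DKK now, deposit: 23,000,000·6.895·1.053200 = DKK 167,021,722.00.
The quoted forward undervalues EUR, so borrow EUR, convert to DKK at spot, deposit the DKK at 5.32%, and buy EUR forward at 6.975 to cover the loan.
The gap between the two covered legs is DKK 3,516,562.

DKK 3,516,562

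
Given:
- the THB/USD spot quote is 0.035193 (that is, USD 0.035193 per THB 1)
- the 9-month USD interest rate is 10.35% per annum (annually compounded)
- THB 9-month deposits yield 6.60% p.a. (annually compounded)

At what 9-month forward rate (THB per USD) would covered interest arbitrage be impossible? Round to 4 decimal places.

27.6874

T = 9/12 years.
USD accumulates by (1 + 0.1035)^(9/12) = 1.07666167.
THB accumulates by (1 + 0.0660)^(9/12) = 1.04910246.
So F = 0.035193 × 1.07666167 / 1.04910246 = 0.036117496 (USD/THB).
Invert for THB per USD: 1 / 0.036117496 = 27.6874.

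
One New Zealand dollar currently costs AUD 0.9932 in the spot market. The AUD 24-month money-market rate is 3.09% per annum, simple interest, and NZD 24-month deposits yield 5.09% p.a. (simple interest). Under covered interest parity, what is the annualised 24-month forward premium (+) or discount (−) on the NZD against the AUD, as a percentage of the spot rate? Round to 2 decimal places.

-1.82%

T = 2 years.
CIP forward (AUD per NZD) = 0.9932 × 1.061800/1.101800 = 0.9571426.
Annualised premium = (F − S)/S × (1/T) = (0.9571426 − 0.9932)/0.9932 ÷ 2 = -1.82%.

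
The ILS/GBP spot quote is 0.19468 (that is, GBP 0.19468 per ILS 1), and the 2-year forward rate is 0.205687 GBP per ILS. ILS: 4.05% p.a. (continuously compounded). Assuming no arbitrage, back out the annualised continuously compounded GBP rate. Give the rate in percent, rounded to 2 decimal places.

T = 2 years.
CIP gives F = S · g_GBP/g_ILS, so g_GBP/g_ILS = 0.205687/0.19468 = 1.0565389.
ILS growth factor: e^(0.0405×2) = 1.0843709.
That pins the GBP growth at 1.145680.
r = ln(1.145680)/2 = 0.067999 → 6.80%.

6.80%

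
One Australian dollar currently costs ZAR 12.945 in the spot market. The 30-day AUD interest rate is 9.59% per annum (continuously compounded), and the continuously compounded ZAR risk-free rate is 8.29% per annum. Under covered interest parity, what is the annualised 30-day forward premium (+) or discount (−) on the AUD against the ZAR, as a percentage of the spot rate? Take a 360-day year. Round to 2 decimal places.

-1.30%

T = 30/360 years.
F = S · g_ZAR/g_AUD = 12.945 × 1.0069323/1.0080237 = 12.930984.
(F − S)/S ÷ T = (12.930984 − 12.945)/12.945/(30/360) = -0.012993 → -1.30%.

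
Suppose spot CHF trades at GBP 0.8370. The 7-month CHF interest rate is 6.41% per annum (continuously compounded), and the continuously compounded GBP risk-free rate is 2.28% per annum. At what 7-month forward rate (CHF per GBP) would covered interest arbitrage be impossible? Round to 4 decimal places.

1.2239

T = 7/12 years.
GBP growth factor: e^(0.0228×7/12) = 1.0133888.
Growth of 1 CHF over T: e^(0.0641×7/12) = 1.0380995.
So F = 0.837 × 1.0133888 / 1.0380995 = 0.8170762 (GBP/CHF).
Invert for CHF per GBP: 1 / 0.8170762 = 1.2239.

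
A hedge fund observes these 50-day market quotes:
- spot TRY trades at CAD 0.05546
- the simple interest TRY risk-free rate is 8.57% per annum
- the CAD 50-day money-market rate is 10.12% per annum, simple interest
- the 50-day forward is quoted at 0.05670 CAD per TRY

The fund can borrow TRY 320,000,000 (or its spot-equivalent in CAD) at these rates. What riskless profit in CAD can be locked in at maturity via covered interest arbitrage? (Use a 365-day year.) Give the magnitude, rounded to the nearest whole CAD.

T = 50/365 years.
Route A — deposit TRY, sell forward: 320,000,000 × 1.011739726 × 0.05670 = CAD 18,357,005.59.
Route B — convert at spot, deposit CAD: 320,000,000 × 0.05546 × 1.0138630137 = CAD 17,993,229.68.
The quoted forward overvalues TRY, so borrow CAD, buy TRY at spot, deposit the TRY at 8.57%, and sell the proceeds forward at 0.05670.
Arbitrage profit = |18,357,005.59 − 17,993,229.68| = CAD 363,776.

CAD 363,776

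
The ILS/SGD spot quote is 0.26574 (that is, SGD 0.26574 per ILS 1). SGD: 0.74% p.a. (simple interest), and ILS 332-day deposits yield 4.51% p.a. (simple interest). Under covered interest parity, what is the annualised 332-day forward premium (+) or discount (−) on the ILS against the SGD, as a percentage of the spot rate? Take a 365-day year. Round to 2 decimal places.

-3.62%

T = 332/365 years.
CIP forward (SGD per ILS) = 0.26574 × 1.006731/1.0410225 = 0.25698647.
Annualised premium = (F − S)/S × (1/T) = (0.25698647 − 0.26574)/0.26574 ÷ (332/365) = -3.62%.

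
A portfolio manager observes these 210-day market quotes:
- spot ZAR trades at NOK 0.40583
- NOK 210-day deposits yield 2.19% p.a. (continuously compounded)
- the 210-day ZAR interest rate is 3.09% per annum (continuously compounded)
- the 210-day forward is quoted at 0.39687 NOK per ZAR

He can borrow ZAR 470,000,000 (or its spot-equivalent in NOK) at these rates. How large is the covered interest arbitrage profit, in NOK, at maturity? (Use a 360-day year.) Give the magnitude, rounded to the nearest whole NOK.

NOK 3,270,868

T = 210/360 years.
Invest the ZAR and cover forward: 470,000,000 × 1.01818843078 × 0.39687 = NOK 189,921,567.99.
Convert at spot and invest in NOK: 470,000,000 × 0.40583 × 1.01285694891 = NOK 193,192,435.72.
The quoted forward undervalues ZAR, so borrow ZAR, convert to NOK at spot, deposit the NOK at 2.19%, and buy ZAR forward at 0.39687 to cover the loan.
The gap between the two covered legs is NOK 3,270,868.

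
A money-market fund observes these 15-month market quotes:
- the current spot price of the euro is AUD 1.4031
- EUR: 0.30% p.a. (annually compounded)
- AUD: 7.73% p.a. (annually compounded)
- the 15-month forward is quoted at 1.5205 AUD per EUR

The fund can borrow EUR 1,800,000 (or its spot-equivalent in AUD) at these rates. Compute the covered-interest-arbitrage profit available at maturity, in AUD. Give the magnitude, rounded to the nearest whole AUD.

T = 15/12 years.
Route A — deposit EUR, sell forward: 1,800,000 × 1.003751405 × 1.5205 = AUD 2,747,167.22.
Route B — convert at spot, deposit AUD: 1,800,000 × 1.4031 × 1.097541182 = AUD 2,771,928.06.
The quoted forward undervalues EUR, so borrow EUR, convert to AUD at spot, deposit the AUD at 7.73%, and buy EUR forward at 1.5205 to cover the loan.
Profit = 2,771,928.06 − 2,747,167.22 = AUD 24,761.

AUD 24,761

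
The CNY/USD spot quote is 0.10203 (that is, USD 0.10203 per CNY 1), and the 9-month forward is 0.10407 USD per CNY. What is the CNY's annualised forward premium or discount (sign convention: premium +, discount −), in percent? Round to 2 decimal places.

+2.67%

T = 9/12 years.
CNY trades forward at +1.99941% vs spot over the period.
Per annum: 0.0199941 / (9/12) = 0.026659 = 2.67%.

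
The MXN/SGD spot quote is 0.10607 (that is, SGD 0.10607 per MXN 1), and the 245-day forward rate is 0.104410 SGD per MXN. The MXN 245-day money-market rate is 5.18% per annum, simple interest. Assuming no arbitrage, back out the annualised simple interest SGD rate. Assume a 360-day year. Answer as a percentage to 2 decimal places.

T = 245/360 years.
F/S = 0.10441/0.10607 = 0.9843500 = (growth of SGD) / (growth of MXN).
MXN growth factor: 1 + 0.0518×245/360 = 1.0352528.
Hence g_SGD = 1.0190511.
r = (1.0190511 − 1)/(245/360) = 0.027993 → 2.80%.

2.80%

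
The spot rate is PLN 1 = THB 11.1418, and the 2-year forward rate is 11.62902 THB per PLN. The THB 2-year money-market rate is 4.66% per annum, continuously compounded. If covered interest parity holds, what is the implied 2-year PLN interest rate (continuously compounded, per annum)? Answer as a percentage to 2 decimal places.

T = 2 years.
F/S = 11.62902/11.1418 = 1.0437290 = (growth of THB) / (growth of PLN).
THB growth factor: e^(0.0466×2) = 1.0976812.
Hence g_PLN = 1.0516918.
r = ln(1.0516918)/2 = 0.025200 → 2.52%.

2.52%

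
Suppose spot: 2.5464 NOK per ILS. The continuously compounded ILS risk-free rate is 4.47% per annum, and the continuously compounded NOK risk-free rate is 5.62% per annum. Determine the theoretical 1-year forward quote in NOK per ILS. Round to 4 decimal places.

2.5759

T = 1 year.
NOK growth factor: e^(0.0562×1) = 1.0578092.
Growth of 1 ILS over T: e^(0.0447×1) = 1.0457141.
So F = 2.5464 × 1.0578092 / 1.0457141 = 2.575853 (NOK/ILS).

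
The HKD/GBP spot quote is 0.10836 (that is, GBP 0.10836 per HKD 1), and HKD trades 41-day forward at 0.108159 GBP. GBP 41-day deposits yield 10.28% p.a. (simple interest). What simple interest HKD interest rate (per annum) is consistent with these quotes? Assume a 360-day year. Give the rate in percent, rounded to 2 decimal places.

11.93%

T = 41/360 years.
CIP gives F = S · g_GBP/g_HKD, so g_GBP/g_HKD = 0.108159/0.10836 = 0.9981451.
GBP growth factor: 1 + 0.1028×41/360 = 1.0117078.
So the HKD growth factor = 1.0135879.
(1.0135879 − 1)/T = 0.119308, i.e. 11.93%.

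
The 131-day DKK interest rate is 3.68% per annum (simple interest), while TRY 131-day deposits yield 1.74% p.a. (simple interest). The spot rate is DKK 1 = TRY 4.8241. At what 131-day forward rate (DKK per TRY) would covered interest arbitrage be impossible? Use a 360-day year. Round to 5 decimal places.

T = 131/360 years.
TRY accumulates by 1 + 0.0174×131/360 = 1.0063317.
DKK growth factor: 1 + 0.0368×131/360 = 1.0133911.
So F = 4.8241 × 1.0063317 / 1.0133911 = 4.790495 (TRY/DKK).
Invert for DKK per TRY: 1 / 4.790495 = 0.20875.

0.20875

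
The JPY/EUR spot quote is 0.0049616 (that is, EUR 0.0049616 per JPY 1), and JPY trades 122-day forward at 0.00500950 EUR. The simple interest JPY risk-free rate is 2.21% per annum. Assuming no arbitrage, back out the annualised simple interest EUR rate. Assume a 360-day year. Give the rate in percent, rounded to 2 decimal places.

T = 122/360 years.
By CIP, F/S equals the EUR-to-JPY growth ratio: 0.0050095/0.0049616 = 1.0096541.
JPY growth factor: 1 + 0.0221×122/360 = 1.0074894.
So the EUR growth factor = 1.0172158.
r = (1.0172158 − 1)/(122/360) = 0.050801 → 5.08%.

5.08%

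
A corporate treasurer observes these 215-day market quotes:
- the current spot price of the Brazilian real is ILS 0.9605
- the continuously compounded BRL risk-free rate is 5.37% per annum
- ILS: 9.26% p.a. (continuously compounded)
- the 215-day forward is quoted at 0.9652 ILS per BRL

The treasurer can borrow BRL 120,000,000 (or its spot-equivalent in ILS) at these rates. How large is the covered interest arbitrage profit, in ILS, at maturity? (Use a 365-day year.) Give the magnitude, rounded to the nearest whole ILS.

ILS 2,175,253

T = 215/365 years.
Invest the BRL and cover forward: 120,000,000 × 1.03213709977 × 0.9652 = ILS 119,546,247.44.
Convert at spot and invest in ILS: 120,000,000 × 0.9605 × 1.05606021504 = ILS 121,721,500.39.
The quoted forward undervalues BRL, so borrow BRL, convert to ILS at spot, deposit the ILS at 9.26%, and buy BRL forward at 0.9652 to cover the loan.
The gap between the two covered legs is ILS 2,175,253.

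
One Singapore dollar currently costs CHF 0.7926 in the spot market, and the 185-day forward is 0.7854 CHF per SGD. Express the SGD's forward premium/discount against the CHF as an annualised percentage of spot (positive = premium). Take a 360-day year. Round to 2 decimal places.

T = 185/360 years.
(F − S)/S = (0.7854 − 0.7926)/0.7926 = -0.0090840.
Per annum: -0.0090840 / (185/360) = -0.017677 = -1.77%.

-1.77%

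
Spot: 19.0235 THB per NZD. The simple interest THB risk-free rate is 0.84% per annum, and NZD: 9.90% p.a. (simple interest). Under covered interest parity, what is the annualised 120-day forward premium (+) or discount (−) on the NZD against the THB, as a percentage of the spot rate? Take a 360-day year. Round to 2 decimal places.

T = 120/360 years.
CIP forward (THB per NZD) = 19.0235 × 1.002800/1.033000 = 18.4673435.
(F − S)/S ÷ T = (18.4673435 − 19.0235)/19.0235/(120/360) = -0.087706 → -8.77%.

-8.77%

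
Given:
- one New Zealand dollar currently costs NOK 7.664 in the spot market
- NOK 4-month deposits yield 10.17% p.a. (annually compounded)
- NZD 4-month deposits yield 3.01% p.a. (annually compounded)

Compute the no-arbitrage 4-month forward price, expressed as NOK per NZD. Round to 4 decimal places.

T = 4/12 years.
NOK accumulates by (1 + 0.1017)^(4/12) = 1.0328116.
NZD accumulates by (1 + 0.0301)^(4/12) = 1.0099343.
Forward (NOK per NZD) = 7.664 × 1.0328116 / 1.0099343 = 7.837607.

7.8376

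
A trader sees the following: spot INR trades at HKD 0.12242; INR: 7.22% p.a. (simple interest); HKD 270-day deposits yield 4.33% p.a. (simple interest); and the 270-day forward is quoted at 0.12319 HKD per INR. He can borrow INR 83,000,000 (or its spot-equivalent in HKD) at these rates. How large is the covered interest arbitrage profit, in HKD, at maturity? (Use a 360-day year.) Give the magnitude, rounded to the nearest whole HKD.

T = 270/360 years.
Route A — deposit INR, sell forward: 83,000,000 × 1.054150 × 0.12319 = HKD 10,778,441.30.
Route B — convert at spot, deposit HKD: 83,000,000 × 0.12242 × 1.032475 = HKD 10,490,833.93.
The quoted forward overvalues INR, so borrow HKD, buy INR at spot, deposit the INR at 7.22%, and sell the proceeds forward at 0.12319.
The gap between the two covered legs is HKD 287,607.

HKD 287,607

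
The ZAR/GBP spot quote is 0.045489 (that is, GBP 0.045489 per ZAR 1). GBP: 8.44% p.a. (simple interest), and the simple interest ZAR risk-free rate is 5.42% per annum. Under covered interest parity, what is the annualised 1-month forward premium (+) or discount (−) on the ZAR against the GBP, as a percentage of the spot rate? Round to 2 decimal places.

+3.01%

T = 1/12 years.
F = S · g_GBP/g_ZAR = 0.045489 × 1.0070333/1.0045167 = 0.045602963.
Annualised premium = (F − S)/S × (1/T) = (0.045602963 − 0.045489)/0.045489 ÷ (1/12) = 3.01%.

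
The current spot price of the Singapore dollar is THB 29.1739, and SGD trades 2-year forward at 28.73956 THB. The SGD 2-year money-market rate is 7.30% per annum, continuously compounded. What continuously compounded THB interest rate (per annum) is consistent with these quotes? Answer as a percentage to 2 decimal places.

6.55%

T = 2 years.
By CIP, F/S equals the THB-to-SGD growth ratio: 28.73956/29.1739 = 0.9851120.
SGD growth factor: e^(0.0730×2) = 1.1571962.
Hence g_THB = 1.1399679.
Take logs: ln 1.1399679 / 2 = 0.065500, so 6.55%.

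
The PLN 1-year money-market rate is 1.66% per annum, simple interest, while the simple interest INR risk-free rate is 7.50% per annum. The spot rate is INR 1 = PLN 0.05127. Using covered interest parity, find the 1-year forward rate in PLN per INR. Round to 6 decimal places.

0.048485

T = 1 year.
PLN accumulates by 1 + 0.0166×1 = 1.016600.
INR accumulates by 1 + 0.0750×1 = 1.075000.
CIP: F = S · (grow PLN)/(grow INR) = 0.05127 × 1.016600/1.075000 = 0.04848473 PLN per INR.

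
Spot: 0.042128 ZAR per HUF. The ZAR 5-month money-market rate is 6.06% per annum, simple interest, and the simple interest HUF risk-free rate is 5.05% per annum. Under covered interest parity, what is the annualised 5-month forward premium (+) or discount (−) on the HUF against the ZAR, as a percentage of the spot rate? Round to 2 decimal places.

T = 5/12 years.
F = S · g_ZAR/g_HUF = 0.042128 × 1.025250/1.0210417 = 0.042301634.
(F − S)/S ÷ T = (0.042301634 − 0.042128)/0.042128/(5/12) = 0.009892 → 0.99%.

+0.99%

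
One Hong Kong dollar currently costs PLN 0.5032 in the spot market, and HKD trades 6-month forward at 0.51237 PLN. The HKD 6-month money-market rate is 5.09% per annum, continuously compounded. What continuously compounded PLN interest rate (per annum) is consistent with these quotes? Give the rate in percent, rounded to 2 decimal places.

8.70%

T = 6/12 years.
F/S = 0.51237/0.5032 = 1.0182234 = (growth of PLN) / (growth of HKD).
HKD growth factor: e^(0.0509×6/12) = 1.0257766.
Hence g_PLN = 1.0444697.
r = ln(1.0444697)/(6/12) = 0.087019 → 8.70%.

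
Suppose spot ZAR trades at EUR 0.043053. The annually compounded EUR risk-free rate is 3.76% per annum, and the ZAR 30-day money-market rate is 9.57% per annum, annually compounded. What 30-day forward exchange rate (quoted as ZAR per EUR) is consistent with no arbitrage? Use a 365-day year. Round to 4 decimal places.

T = 30/365 years.
EUR accumulates by (1 + 0.0376)^(30/365) = 1.00303833.
Growth of 1 ZAR over T: (1 + 0.0957)^(30/365) = 1.00754007.
CIP: F = S · (grow EUR)/(grow ZAR) = 0.043053 × 1.00303833/1.00754007 = 0.042860637 EUR per ZAR.
Quoted the other way: 1/0.042860637 = 23.3314 ZAR per EUR.

23.3314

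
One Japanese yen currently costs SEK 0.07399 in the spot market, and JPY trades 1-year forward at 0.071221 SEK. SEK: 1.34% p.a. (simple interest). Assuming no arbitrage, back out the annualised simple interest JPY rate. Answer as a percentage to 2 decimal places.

T = 1 year.
CIP gives F = S · g_SEK/g_JPY, so g_SEK/g_JPY = 0.071221/0.07399 = 0.9625760.
The SEK side grows by 1 + 0.0134×1 = 1.013400.
So the JPY growth factor = 1.052800.
r = (1.052800 − 1)/1 = 0.052800 → 5.28%.

5.28%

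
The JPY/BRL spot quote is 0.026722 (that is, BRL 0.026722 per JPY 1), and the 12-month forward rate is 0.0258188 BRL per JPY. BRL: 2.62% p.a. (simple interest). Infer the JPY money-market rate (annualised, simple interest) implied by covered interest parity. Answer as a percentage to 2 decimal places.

6.21%

T = 1 year.
CIP gives F = S · g_BRL/g_JPY, so g_BRL/g_JPY = 0.0258188/0.026722 = 0.9662001.
BRL growth factor: 1 + 0.0262×1 = 1.026200.
So the JPY growth factor = 1.0620988.
(1.0620988 − 1)/T = 0.062099, i.e. 6.21%.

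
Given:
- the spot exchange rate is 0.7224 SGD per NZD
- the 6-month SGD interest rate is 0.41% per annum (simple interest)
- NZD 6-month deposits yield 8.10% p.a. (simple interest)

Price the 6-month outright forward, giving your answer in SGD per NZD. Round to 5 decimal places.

0.69570

T = 6/12 years.
SGD accumulates by 1 + 0.0041×6/12 = 1.002050.
NZD growth factor: 1 + 0.0810×6/12 = 1.040500.
So F = 0.7224 × 1.002050 / 1.040500 = 0.6957049 (SGD/NZD).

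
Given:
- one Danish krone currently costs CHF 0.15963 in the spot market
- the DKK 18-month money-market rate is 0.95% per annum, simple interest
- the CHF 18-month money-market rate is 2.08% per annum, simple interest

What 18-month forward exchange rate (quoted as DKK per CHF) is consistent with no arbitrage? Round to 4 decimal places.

6.1615

T = 18/12 years.
Growth of 1 CHF over T: 1 + 0.0208×18/12 = 1.031200.
DKK accumulates by 1 + 0.0095×18/12 = 1.014250.
So F = 0.15963 × 1.031200 / 1.014250 = 0.1622977 (CHF/DKK).
Quoted the other way: 1/0.1622977 = 6.1615 DKK per CHF.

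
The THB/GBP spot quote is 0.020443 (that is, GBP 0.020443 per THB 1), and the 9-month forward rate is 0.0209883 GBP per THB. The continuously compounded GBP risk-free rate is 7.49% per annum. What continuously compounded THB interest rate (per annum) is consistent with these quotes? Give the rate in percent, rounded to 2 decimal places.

3.98%

T = 9/12 years.
By CIP, F/S equals the GBP-to-THB growth ratio: 0.0209883/0.020443 = 1.0266742.
GBP growth factor: e^(0.0749×9/12) = 1.0577828.
Hence g_THB = 1.0303004.
r = ln(1.0303004)/(9/12) = 0.039801 → 3.98%.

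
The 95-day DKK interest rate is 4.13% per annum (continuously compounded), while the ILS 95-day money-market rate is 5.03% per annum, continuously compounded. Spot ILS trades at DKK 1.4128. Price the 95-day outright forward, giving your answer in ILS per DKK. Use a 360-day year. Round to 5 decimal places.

T = 95/360 years.
DKK accumulates by e^(0.0413×95/360) = 1.0109582.
Growth of 1 ILS over T: e^(0.0503×95/360) = 1.0133621.
CIP: F = S · (grow DKK)/(grow ILS) = 1.4128 × 1.0109582/1.0133621 = 1.409449 DKK per ILS.
Invert for ILS per DKK: 1 / 1.409449 = 0.70950.

0.70950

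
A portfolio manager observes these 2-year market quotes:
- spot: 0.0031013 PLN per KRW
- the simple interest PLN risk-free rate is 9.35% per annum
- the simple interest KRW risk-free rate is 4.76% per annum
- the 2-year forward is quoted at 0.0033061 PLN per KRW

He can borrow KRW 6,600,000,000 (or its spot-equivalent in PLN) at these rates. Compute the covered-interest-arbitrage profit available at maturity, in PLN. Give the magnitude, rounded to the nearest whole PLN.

T = 2 years.
Keep in KRW, deliver into the forward: 6,600,000,000·1.095200·0.0033061 = PLN 23,897,548.75.
Swap to PLN now, deposit: 6,600,000,000·0.0031013·1.187000 = PLN 24,296,204.46.
The quoted forward undervalues KRW, so borrow KRW, convert to PLN at spot, deposit the PLN at 9.35%, and buy KRW forward at 0.0033061 to cover the loan.
Arbitrage profit = |23,897,548.75 − 24,296,204.46| = PLN 398,656.

PLN 398,656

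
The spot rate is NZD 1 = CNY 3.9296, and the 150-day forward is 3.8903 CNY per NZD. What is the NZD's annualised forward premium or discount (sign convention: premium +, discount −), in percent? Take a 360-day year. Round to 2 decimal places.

-2.40%

T = 150/360 years.
Period premium: (3.8903 − 3.9296)/3.9296 = -0.0100010.
Per annum: -0.0100010 / (150/360) = -0.024002 = -2.40%.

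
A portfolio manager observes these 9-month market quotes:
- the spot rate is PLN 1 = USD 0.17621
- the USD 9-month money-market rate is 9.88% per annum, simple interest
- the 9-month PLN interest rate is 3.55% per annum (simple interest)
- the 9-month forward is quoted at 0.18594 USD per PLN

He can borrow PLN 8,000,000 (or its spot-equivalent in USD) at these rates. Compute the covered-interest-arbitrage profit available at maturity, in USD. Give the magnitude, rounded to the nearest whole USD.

USD 12,988

T = 9/12 years.
Invest the PLN and cover forward: 8,000,000 × 1.026625 × 0.18594 = USD 1,527,125.22.
Convert at spot and invest in USD: 8,000,000 × 0.17621 × 1.074100 = USD 1,514,137.29.
The quoted forward overvalues PLN, so borrow USD, buy PLN at spot, deposit the PLN at 3.55%, and sell the proceeds forward at 0.18594.
Profit = 1,527,125.22 − 1,514,137.29 = USD 12,988.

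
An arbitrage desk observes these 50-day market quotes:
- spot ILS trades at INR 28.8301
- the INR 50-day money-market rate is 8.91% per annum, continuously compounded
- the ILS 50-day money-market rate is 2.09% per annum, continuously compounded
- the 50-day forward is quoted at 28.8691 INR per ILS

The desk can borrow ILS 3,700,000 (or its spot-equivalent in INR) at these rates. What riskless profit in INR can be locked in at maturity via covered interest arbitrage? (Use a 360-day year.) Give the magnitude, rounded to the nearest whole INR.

INR 873,447

T = 50/360 years.
Keep in ILS, deliver into the forward: 3,700,000·1.00290699492·28.8691 = INR 107,126,182.61.
Swap to INR now, deposit: 3,700,000·28.8301·1.01245188714 = INR 107,999,629.86.
The quoted forward undervalues ILS, so borrow ILS, convert to INR at spot, deposit the INR at 8.91%, and buy ILS forward at 28.8691 to cover the loan.
Arbitrage profit = |107,126,182.61 − 107,999,629.86| = INR 873,447.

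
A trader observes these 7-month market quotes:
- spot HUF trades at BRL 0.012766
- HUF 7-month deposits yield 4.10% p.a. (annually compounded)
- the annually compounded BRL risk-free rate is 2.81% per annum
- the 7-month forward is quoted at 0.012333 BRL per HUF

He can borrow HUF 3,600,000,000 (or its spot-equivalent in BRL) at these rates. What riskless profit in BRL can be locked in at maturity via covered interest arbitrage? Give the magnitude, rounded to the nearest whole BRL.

BRL 1,254,797

T = 7/12 years.
Invest the HUF and cover forward: 3,600,000,000 × 1.0237162384 × 0.012333 = BRL 45,451,772.53.
Convert at spot and invest in BRL: 3,600,000,000 × 0.012766 × 1.0162969592 = BRL 46,706,569.13.
The quoted forward undervalues HUF, so borrow HUF, convert to BRL at spot, deposit the BRL at 2.81%, and buy HUF forward at 0.012333 to cover the loan.
Arbitrage profit = |45,451,772.53 − 46,706,569.13| = BRL 1,254,797.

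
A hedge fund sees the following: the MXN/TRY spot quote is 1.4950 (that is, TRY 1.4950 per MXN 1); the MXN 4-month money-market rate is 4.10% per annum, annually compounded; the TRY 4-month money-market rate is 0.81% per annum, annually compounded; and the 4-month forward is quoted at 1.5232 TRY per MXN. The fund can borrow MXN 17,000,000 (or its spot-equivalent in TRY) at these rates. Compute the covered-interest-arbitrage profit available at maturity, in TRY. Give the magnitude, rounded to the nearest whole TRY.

T = 4/12 years.
Invest the MXN and cover forward: 17,000,000 × 1.0134840304 × 1.5232 = TRY 26,243,560.88.
Convert at spot and invest in TRY: 17,000,000 × 1.4950 × 1.0026927426 = TRY 25,483,436.05.
The quoted forward overvalues MXN, so borrow TRY, buy MXN at spot, deposit the MXN at 4.10%, and sell the proceeds forward at 1.5232.
Profit = 26,243,560.88 − 25,483,436.05 = TRY 760,125.

TRY 760,125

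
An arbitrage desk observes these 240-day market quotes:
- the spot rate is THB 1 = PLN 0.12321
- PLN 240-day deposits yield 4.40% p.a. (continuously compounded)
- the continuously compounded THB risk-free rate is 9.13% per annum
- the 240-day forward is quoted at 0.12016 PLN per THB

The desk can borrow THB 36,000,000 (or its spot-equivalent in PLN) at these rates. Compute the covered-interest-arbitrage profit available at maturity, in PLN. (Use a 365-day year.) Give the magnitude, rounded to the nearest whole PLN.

T = 240/365 years.
Keep in THB, deliver into the forward: 36,000,000·1.061871457·0.12016 = PLN 4,593,401.07.
Swap to PLN now, deposit: 36,000,000·0.12321·1.029354088 = PLN 4,565,761.82.
The quoted forward overvalues THB, so borrow PLN, buy THB at spot, deposit the THB at 9.13%, and sell the proceeds forward at 0.12016.
Profit = 4,593,401.07 − 4,565,761.82 = PLN 27,639.

PLN 27,639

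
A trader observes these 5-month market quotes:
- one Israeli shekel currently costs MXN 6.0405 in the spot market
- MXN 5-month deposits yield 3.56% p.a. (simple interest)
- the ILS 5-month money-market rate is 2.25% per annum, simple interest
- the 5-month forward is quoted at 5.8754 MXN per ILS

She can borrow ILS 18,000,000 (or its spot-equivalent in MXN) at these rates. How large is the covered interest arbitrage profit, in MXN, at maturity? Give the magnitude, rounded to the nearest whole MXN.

MXN 3,593,140

T = 5/12 years.
Keep in ILS, deliver into the forward: 18,000,000·1.009375·5.8754 = MXN 106,748,673.75.
Swap to MXN now, deposit: 18,000,000·6.0405·1.01483333333 = MXN 110,341,813.50.
The quoted forward undervalues ILS, so borrow ILS, convert to MXN at spot, deposit the MXN at 3.56%, and buy ILS forward at 5.8754 to cover the loan.
Profit = 110,341,813.50 − 106,748,673.75 = MXN 3,593,140.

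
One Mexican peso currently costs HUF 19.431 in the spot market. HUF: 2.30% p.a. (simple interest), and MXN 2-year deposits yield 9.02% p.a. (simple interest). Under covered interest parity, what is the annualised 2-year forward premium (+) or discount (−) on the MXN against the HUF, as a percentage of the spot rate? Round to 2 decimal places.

T = 2 years.
CIP forward (HUF per MXN) = 19.431 × 1.046000/1.180400 = 17.218592.
(F − S)/S ÷ T = (17.218592 − 19.431)/19.431/2 = -0.056930 → -5.69%.

-5.69%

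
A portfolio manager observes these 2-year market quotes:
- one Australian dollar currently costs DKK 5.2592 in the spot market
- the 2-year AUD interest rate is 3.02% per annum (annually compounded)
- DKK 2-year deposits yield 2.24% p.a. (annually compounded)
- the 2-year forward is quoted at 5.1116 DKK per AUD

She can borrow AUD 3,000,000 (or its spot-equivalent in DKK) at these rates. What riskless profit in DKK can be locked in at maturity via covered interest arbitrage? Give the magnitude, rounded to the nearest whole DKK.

T = 2 years.
Keep in AUD, deliver into the forward: 3,000,000·1.06131204·5.1116 = DKK 16,275,007.87.
Swap to DKK now, deposit: 3,000,000·5.2592·1.04530176 = DKK 16,492,353.05.
The quoted forward undervalues AUD, so borrow AUD, convert to DKK at spot, deposit the DKK at 2.24%, and buy AUD forward at 5.1116 to cover the loan.
The gap between the two covered legs is DKK 217,345.

DKK 217,345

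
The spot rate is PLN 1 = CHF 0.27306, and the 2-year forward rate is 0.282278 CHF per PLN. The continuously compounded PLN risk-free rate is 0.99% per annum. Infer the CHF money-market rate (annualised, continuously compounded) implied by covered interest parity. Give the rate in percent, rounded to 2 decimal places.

T = 2 years.
F/S = 0.282278/0.27306 = 1.0337581 = (growth of CHF) / (growth of PLN).
The PLN side grows by e^(0.0099×2) = 1.0199973.
Hence g_CHF = 1.0544305.
r = ln(1.0544305)/2 = 0.026500 → 2.65%.

2.65%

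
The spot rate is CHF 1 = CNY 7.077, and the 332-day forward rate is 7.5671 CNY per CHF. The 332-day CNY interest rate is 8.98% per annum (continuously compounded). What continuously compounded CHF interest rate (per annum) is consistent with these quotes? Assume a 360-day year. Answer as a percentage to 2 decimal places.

T = 332/360 years.
CIP gives F = S · g_CNY/g_CHF, so g_CNY/g_CHF = 7.5671/7.077 = 1.0692525.
CNY growth factor: e^(0.0898×332/360) = 1.0863414.
So the CHF growth factor = 1.0159821.
r = ln(1.0159821)/(332/360) = 0.017193 → 1.72%.

1.72%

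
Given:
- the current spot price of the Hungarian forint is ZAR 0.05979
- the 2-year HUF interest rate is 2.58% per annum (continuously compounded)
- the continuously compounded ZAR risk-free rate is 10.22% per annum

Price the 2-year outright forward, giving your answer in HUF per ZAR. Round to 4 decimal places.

14.3553

T = 2 years.
ZAR accumulates by e^(0.1022×2) = 1.22678877.
Growth of 1 HUF over T: e^(0.0258×2) = 1.05295448.
Forward (ZAR per HUF) = 0.05979 × 1.22678877 / 1.05295448 = 0.069660847.
Quoted the other way: 1/0.069660847 = 14.3553 HUF per ZAR.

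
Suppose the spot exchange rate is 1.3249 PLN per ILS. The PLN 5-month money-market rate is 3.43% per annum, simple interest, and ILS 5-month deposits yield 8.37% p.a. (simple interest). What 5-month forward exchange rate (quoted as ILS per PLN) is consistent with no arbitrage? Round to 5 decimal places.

0.77009

T = 5/12 years.
Growth of 1 PLN over T: 1 + 0.0343×5/12 = 1.0142917.
Growth of 1 ILS over T: 1 + 0.0837×5/12 = 1.034875.
Forward (PLN per ILS) = 1.3249 × 1.0142917 / 1.034875 = 1.298548.
Invert for ILS per PLN: 1 / 1.298548 = 0.77009.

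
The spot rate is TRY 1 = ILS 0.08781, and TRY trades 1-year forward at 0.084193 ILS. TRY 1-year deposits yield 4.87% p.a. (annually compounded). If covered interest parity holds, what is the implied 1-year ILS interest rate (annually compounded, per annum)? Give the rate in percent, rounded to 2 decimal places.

T = 1 year.
CIP gives F = S · g_ILS/g_TRY, so g_ILS/g_TRY = 0.084193/0.08781 = 0.9588088.
TRY growth factor: (1 + 0.0487)^1 = 1.048700.
So the ILS growth factor = 1.0055028.
Annualise: 1.0055028^(1/1) − 1 = 0.005503 = 0.55%.

0.55%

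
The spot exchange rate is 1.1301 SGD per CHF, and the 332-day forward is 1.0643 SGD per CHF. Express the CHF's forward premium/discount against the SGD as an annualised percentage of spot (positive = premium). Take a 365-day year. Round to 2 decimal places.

-6.40%

T = 332/365 years.
Period premium: (1.0643 − 1.1301)/1.1301 = -0.0582249.
×(1/T) gives -6.40% p.a.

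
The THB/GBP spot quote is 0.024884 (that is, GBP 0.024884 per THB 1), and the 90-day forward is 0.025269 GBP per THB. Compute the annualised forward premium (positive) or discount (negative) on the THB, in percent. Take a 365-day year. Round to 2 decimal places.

+6.27%

T = 90/365 years.
THB trades forward at +1.54718% vs spot over the period.
Per annum: 0.0154718 / (90/365) = 0.062747 = 6.27%.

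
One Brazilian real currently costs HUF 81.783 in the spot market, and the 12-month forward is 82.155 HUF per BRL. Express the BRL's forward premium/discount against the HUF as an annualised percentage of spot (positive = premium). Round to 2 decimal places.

T = 1 year.
BRL trades forward at +0.45486% vs spot over the period.
Annualise by dividing by T: 0.0045486 / 1 = 0.004549 → 0.45%.

+0.45%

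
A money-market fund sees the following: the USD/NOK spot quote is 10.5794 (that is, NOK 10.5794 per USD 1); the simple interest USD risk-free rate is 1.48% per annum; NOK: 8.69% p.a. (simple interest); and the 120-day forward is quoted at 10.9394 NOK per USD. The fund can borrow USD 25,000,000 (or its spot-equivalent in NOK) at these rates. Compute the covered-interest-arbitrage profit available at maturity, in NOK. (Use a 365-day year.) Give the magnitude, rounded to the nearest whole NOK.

T = 120/365 years.
Route A — deposit USD, sell forward: 25,000,000 × 1.00486575342 × 10.9394 = NOK 274,815,710.57.
Route B — convert at spot, deposit NOK: 25,000,000 × 10.5794 × 1.02856986301 = NOK 272,041,300.22.
The quoted forward overvalues USD, so borrow NOK, buy USD at spot, deposit the USD at 1.48%, and sell the proceeds forward at 10.9394.
Arbitrage profit = |274,815,710.57 − 272,041,300.22| = NOK 2,774,410.

NOK 2,774,410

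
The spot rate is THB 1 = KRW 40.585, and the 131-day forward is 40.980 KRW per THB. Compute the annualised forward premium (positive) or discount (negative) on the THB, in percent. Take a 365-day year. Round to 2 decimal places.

+2.71%

T = 131/365 years.
Period premium: (40.980 − 40.585)/40.585 = 0.0097327.
×(1/T) gives 2.71% p.a.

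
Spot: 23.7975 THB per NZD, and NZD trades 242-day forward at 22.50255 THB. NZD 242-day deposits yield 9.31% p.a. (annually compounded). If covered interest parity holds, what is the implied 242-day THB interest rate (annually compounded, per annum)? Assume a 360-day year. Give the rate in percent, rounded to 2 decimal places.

T = 242/360 years.
CIP gives F = S · g_THB/g_NZD, so g_THB/g_NZD = 22.50255/23.7975 = 0.9455846.
NZD growth factor: (1 + 0.0931)^(242/360) = 1.0616663.
Hence g_THB = 1.0038953.
Annualise: 1.0038953^(360/242) − 1 = 0.005800 = 0.58%.

0.58%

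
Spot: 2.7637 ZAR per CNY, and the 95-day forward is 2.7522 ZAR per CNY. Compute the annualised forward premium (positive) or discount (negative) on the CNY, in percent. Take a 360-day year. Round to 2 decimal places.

-1.58%

T = 95/360 years.
(F − S)/S = (2.7522 − 2.7637)/2.7637 = -0.0041611.
Annualise by dividing by T: -0.0041611 / (95/360) = -0.015768 → -1.58%.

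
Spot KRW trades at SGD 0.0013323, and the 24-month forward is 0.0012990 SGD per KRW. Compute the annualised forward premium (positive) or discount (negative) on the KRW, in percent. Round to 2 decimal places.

T = 2 years.
Period premium: (0.0012990 − 0.0013323)/0.0013323 = -0.0249944.
Per annum: -0.0249944 / 2 = -0.012497 = -1.25%.

-1.25%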